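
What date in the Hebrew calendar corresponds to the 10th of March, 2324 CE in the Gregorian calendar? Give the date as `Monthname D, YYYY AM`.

Both dates share Julian Day Number 2569952; in the Hebrew calendar that is 13 Adar 6084 AM.

Adar 13, 6084 AM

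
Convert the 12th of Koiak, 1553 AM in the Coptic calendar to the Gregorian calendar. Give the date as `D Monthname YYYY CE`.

20 December 1836 CE

Julian Day Number of the source date = 2391999.
Converting JDN 2391999 to the Gregorian calendar gives 20 December 1836 CE.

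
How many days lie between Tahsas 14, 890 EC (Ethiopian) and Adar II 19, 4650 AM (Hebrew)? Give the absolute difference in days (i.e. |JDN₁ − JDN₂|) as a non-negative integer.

2827

First date → JDN 2049031; second date → JDN 2046204.
The interval is |2049031 − 2046204| = 2827 days.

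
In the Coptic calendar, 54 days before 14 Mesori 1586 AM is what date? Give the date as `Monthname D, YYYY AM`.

The starting date is JDN 2404294; 2404294 − 54 = 2404240.
JDN 2404240 corresponds to Paoni 20, 1586 AM.

Paoni 20, 1586 AM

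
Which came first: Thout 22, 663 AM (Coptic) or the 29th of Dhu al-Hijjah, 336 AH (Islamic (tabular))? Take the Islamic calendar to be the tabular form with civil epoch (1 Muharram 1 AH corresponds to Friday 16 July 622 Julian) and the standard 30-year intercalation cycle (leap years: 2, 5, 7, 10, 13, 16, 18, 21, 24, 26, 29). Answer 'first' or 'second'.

Converting both to JDN: 2066846 vs 2067506; the smaller is the first.

first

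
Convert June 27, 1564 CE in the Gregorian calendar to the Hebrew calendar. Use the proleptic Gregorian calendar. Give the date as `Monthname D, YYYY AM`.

Both dates share Julian Day Number 2292477; in the Hebrew calendar that is 7 Tammuz 5324 AM.

Tammuz 7, 5324 AM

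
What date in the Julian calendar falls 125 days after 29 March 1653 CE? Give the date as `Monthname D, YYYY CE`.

Counting 125 days forward from JDN 2324904 reaches JDN 2325029, which is August 1, 1653 CE.

August 1, 1653 CE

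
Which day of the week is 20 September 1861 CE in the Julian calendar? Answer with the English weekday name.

Equivalently 2 October 1861 Gregorian, JDN 2401051.
JDN 2401051 mod 7 = 2, and JDN 0 was a Monday, so this is a Wednesday.

Wednesday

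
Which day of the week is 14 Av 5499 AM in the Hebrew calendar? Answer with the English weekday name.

Tuesday

This is JDN 2356446 (18 August 1739 Gregorian).
JDN 2356446 mod 7 = 1, and JDN 0 was a Monday, so this is a Tuesday.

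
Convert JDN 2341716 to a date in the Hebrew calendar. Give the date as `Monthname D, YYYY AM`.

Nisan 20, 5459 AM

The Gregorian equivalent of JDN 2341716 is 19 April 1699.
In the Hebrew calendar that day is Nisan 20, 5459 AM.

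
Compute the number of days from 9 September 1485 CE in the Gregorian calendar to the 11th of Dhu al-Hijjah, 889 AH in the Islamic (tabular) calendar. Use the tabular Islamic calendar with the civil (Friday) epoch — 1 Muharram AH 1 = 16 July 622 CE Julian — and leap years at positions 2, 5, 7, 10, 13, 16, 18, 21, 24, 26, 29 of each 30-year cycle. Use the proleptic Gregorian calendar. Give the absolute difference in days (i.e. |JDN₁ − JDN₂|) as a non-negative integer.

244

JDN of the first date = 2263697.
JDN of the second date = 2263453.
|2263453 − 2263697| = 244.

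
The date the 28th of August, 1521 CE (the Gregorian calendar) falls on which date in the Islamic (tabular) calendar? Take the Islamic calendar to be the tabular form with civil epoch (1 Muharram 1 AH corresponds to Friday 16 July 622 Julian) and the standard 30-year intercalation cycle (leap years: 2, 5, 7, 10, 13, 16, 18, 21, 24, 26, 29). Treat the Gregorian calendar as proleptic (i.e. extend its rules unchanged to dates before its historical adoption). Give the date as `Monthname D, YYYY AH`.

Julian Day Number of the source date = 2276833.
Converting JDN 2276833 to the tabular Islamic calendar gives 14 Ramadan 927 AH.

Ramadan 14, 927 AH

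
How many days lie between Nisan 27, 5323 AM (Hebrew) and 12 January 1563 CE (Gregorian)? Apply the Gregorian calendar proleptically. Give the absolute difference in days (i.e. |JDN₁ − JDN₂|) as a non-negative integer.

108

JDN of the first date = 2292053.
JDN of the second date = 2291945.
|2291945 − 2292053| = 108.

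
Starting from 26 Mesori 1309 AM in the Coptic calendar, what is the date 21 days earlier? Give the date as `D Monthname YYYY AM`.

5 Mesori 1309 AM

JDN of 26 Mesori 1309 AM = 2303132.
2303132 − 21 = 2303111.
JDN 2303111 in the Coptic calendar is 5 Mesori 1309 AM.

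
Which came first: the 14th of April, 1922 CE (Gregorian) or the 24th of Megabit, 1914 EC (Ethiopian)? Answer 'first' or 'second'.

The two dates have Julian Day Numbers 2423159 and 2423147 respectively.
Since 2423147 < 2423159, the second date comes first.

second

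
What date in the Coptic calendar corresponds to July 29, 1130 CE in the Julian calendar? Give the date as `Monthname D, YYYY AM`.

The source date corresponds to 5 August 1130 in the proleptic Gregorian calendar (JDN 2134000).
That day falls on 5 Mesori 846 AM in the Coptic calendar.

Mesori 5, 846 AM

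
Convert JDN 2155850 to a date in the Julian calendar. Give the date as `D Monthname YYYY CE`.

25 May 1190 CE

JDN 2155850 is 1 June 1190 in the proleptic Gregorian calendar.
In the Julian calendar that day is 25 May 1190 CE.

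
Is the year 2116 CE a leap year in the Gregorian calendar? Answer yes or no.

yes

2116 is divisible by 4 and not by 100, so it is a leap year.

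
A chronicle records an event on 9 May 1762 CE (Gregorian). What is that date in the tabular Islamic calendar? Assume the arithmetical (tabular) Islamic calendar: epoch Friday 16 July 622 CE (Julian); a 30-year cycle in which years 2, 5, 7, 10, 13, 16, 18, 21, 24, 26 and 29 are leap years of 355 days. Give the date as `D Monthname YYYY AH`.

Julian Day Number of the source date = 2364746.
Converting JDN 2364746 to the tabular Islamic calendar gives 15 Shawwal 1175 AH.

15 Shawwal 1175 AH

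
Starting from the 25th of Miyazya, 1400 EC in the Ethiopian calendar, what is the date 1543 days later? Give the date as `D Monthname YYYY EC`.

17 Hamle 1404 EC

The starting date is JDN 2235440; 2235440 + 1543 = 2236983.
JDN 2236983 corresponds to 17 Hamle 1404 EC.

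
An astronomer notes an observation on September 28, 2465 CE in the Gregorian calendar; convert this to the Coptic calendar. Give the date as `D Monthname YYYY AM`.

15 Thout 2182 AM

Both dates share Julian Day Number 2621654; in the Coptic calendar that is 15 Thout 2182 AM.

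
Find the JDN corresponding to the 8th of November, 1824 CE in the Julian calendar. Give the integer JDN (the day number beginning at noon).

In the Gregorian calendar the same day is 20 November 1824.
JDN 2451545 is 1 January 2000 CE (Gregorian); the target day is −63959 days from there, so JDN = 2387586.

2387586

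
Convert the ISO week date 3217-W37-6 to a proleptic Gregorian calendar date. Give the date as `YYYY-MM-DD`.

3217-09-16

ISO week 1 of 3217 is the week containing the first Thursday of 3217.
Week 37, day 6 (Saturday) lands on 3217-09-16.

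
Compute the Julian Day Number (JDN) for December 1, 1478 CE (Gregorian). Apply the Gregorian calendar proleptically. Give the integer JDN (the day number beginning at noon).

JDN 2451545 is 1 January 2000 CE (Gregorian); the target day is −190322 days from there, so JDN = 2261223.

2261223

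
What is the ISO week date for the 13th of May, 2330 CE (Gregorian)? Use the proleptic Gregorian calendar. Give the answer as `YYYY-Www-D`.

2330-W20-2

The weekday is Tuesday (ISO weekday 2).
That Tuesday belongs to ISO week 20 of ISO year 2330.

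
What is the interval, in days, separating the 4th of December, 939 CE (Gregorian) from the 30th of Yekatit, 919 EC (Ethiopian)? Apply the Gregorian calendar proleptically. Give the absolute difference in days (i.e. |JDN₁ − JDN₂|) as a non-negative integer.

4661

JDN of the first date = 2064360.
JDN of the second date = 2059699.
|2059699 − 2064360| = 4661.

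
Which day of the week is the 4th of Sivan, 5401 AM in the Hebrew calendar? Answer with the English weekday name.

Monday

This is JDN 2320556 (13 May 1641 Gregorian).
Since JDN mod 7 = 0 (0 = Monday), the day is Monday.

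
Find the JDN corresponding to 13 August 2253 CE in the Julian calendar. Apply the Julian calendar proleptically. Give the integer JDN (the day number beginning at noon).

Equivalently 28 August 2253 (Gregorian).
JDN 2299161 is 15 October 1582 CE (Gregorian); the target day is +245030 days from there, so JDN = 2544191.

2544191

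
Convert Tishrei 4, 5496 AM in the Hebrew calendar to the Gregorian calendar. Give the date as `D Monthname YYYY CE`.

Both dates share Julian Day Number 2355018; in the Gregorian calendar that is 20 September 1735 CE.

20 September 1735 CE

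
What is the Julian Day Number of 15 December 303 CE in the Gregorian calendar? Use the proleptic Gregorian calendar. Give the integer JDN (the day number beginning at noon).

JDN 2451545 is 1 January 2000 CE (Gregorian); the target day is −619469 days from there, so JDN = 1832076.

1832076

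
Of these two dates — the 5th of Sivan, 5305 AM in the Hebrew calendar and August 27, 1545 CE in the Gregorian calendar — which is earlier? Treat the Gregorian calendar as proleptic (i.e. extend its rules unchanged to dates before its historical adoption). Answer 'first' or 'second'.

Converting both to JDN: 2285505 vs 2285598; the smaller is the first.

first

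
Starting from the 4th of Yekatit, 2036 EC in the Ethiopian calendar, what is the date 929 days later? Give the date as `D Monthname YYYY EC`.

23 Nehase 2038 EC

Counting 929 days forward from JDN 2467658 reaches JDN 2468587, which is 23 Nehase 2038 EC.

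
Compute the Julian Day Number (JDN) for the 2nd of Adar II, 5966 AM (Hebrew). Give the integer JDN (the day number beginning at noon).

Equivalently 13 March 2206 (Gregorian).
JDN 2299161 is 15 October 1582 CE (Gregorian); the target day is +227695 days from there, so JDN = 2526856.

2526856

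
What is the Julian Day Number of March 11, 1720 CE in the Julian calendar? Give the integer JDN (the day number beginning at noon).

Equivalently 22 March 1720 (Gregorian).
JDN 2299161 is 15 October 1582 CE (Gregorian); the target day is +50197 days from there, so JDN = 2349358.

2349358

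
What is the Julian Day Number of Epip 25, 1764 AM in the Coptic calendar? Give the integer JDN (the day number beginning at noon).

In the Gregorian calendar the same day is 1 August 2048.
JDN 2299161 is 15 October 1582 CE (Gregorian); the target day is +170129 days from there, so JDN = 2469290.

2469290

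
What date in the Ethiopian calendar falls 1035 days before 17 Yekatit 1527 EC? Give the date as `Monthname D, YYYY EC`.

The starting date is JDN 2281758; 2281758 − 1035 = 2280723.
JDN 2280723 corresponds to Miyazya 17, 1524 EC.

Miyazya 17, 1524 EC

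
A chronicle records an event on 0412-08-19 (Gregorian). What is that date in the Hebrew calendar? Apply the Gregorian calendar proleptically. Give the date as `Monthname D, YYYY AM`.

Av 24, 4172 AM

Both dates share Julian Day Number 1871771; in the Hebrew calendar that is 24 Av 4172 AM.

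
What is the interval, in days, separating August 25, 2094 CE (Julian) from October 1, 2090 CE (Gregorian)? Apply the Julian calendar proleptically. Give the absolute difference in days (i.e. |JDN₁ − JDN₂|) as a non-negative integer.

1437

JDN of the first date = 2486128.
JDN of the second date = 2484691.
|2484691 − 2486128| = 1437.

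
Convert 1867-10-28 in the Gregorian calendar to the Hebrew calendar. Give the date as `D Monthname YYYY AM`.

29 Tishrei 5628 AM

Both dates share Julian Day Number 2403268; in the Hebrew calendar that is 29 Tishrei 5628 AM.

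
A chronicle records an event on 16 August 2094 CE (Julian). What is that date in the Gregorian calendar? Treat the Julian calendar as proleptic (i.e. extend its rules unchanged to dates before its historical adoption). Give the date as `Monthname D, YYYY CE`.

For dates in this range the Gregorian date is 13 days ahead of the Julian.
16 August 2094 Julian + 13 days → 29 August 2094 Gregorian.

August 29, 2094 CE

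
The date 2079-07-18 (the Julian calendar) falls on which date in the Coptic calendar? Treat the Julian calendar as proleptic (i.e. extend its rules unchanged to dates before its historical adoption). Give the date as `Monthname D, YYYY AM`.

Julian Day Number of the source date = 2480611.
Converting JDN 2480611 to the Coptic calendar gives 24 Epip 1795 AM.

Epip 24, 1795 AM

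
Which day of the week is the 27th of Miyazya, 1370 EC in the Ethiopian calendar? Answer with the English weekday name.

Thursday

In the proleptic Gregorian calendar this is 30 April 1378 (JDN 2224484).
2224484 ≡ 3 (mod 7); counting from Monday = 0 gives Thursday.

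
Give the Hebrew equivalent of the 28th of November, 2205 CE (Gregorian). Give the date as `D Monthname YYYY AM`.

Julian Day Number of the source date = 2526751.
Converting JDN 2526751 to the Hebrew calendar gives 15 Kislev 5966 AM.

15 Kislev 5966 AM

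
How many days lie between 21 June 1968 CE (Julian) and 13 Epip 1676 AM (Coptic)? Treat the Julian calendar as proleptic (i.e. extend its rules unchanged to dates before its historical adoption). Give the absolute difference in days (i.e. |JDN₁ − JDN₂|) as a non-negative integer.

2906

JDN of the first date = 2440042.
JDN of the second date = 2437136.
|2437136 − 2440042| = 2906.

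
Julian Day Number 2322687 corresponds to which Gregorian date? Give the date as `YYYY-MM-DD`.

1647-03-14

Counting from JDN 2299161 = 15 Oct 1582 gives an offset of 23526 days.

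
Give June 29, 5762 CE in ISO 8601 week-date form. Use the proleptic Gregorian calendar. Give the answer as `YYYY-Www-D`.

5762-W26-2

The weekday is Tuesday (ISO weekday 2).
That Tuesday belongs to ISO week 26 of ISO year 5762.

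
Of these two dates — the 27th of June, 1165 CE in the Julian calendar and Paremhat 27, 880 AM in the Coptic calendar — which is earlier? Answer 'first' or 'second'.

The two dates have Julian Day Numbers 2146752 and 2146291 respectively.
Since 2146291 < 2146752, the second date comes first.

second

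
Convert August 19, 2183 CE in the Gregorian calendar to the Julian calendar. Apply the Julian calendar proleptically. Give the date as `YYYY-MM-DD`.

For dates in this range the Gregorian date is 14 days ahead of the Julian.
19 August 2183 Gregorian − 14 days → 5 August 2183 Julian.

2183-08-05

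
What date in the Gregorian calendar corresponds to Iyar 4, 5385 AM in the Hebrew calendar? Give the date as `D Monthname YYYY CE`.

Julian Day Number of the source date = 2314710.
Converting JDN 2314710 to the Gregorian calendar gives 11 May 1625 CE.

11 May 1625 CE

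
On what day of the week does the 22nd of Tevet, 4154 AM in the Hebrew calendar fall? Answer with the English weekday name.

Wednesday

This is JDN 1864977 (12 January 394 Gregorian).
JDN 1864977 mod 7 = 2, and JDN 0 was a Monday, so this is a Wednesday.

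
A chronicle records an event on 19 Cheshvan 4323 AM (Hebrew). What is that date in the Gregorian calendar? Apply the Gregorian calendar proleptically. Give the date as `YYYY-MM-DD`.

Both dates share Julian Day Number 1926633; in the Gregorian calendar that is 3 November 562 CE.

0562-11-03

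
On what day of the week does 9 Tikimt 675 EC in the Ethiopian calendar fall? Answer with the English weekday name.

In the proleptic Gregorian calendar this is 9 October 682 (JDN 1970437).
1970437 ≡ 0 (mod 7); counting from Monday = 0 gives Monday.

Monday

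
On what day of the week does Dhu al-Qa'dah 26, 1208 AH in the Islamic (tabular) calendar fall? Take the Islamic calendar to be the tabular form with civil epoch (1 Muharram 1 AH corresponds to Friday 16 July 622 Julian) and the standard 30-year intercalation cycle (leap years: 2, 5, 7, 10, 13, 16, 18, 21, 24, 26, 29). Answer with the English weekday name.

This is JDN 2376481 (25 June 1794 Gregorian).
Since JDN mod 7 = 2 (0 = Monday), the day is Wednesday.

Wednesday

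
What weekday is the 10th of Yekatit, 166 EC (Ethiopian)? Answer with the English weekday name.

Equivalently 3 February 174 Gregorian, JDN 1784646.
Since JDN mod 7 = 3 (0 = Monday), the day is Thursday.

Thursday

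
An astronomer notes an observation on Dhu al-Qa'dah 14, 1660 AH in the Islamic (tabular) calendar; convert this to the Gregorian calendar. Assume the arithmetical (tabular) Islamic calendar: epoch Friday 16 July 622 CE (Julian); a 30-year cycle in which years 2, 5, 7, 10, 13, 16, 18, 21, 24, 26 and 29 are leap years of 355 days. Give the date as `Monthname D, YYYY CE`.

December 27, 2232 CE

Julian Day Number of the source date = 2536642.
Converting JDN 2536642 to the Gregorian calendar gives 27 December 2232 CE.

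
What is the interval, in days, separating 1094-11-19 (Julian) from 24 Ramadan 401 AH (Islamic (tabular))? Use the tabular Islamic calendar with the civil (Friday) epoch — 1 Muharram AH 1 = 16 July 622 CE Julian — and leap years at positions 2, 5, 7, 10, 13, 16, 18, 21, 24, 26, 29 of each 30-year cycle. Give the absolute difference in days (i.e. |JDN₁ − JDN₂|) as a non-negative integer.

30518

JDN of the first date = 2120964.
JDN of the second date = 2090446.
|2090446 − 2120964| = 30518.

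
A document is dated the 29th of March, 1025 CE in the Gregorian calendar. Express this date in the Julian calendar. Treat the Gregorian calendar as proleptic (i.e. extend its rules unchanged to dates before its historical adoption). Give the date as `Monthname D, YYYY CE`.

The Julian–Gregorian offset here is 6 days (Julian trailing).
29 March 1025 Gregorian − 6 days → 23 March 1025 Julian.

March 23, 1025 CE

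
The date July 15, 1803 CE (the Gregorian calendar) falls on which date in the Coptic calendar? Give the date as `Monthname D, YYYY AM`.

Both dates share Julian Day Number 2379787; in the Coptic calendar that is 9 Epip 1519 AM.

Epip 9, 1519 AM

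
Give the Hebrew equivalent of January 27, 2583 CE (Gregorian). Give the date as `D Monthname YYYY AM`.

Both dates share Julian Day Number 2664508; in the Hebrew calendar that is 13 Shevat 6343 AM.

13 Shevat 6343 AM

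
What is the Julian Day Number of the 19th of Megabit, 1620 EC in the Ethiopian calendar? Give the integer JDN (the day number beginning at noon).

2315759

In the Gregorian calendar the same day is 25 March 1628.
JDN 2299161 is 15 October 1582 CE (Gregorian); the target day is +16598 days from there, so JDN = 2315759.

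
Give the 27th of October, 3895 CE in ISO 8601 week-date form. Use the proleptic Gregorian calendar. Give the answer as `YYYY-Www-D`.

The weekday is Sunday (ISO weekday 7).
That Sunday belongs to ISO week 43 of ISO year 3895.

3895-W43-7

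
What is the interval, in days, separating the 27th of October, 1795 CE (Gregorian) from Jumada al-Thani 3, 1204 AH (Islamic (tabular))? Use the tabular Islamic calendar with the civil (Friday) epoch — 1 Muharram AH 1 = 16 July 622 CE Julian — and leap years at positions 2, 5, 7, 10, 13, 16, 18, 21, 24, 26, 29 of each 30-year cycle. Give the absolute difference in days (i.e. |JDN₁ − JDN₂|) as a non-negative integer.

2077

JDN of the first date = 2376970.
JDN of the second date = 2374893.
|2374893 − 2376970| = 2077.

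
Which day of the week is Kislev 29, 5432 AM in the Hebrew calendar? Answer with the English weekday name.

In the Gregorian calendar this is 1 December 1671 (JDN 2331715).
Since JDN mod 7 = 1 (0 = Monday), the day is Tuesday.

Tuesday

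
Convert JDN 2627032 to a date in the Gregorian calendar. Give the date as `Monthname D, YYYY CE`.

June 19, 2480 CE

JDN 2451545 is 1 Jan 2000; 2627032 is +175487 days from there.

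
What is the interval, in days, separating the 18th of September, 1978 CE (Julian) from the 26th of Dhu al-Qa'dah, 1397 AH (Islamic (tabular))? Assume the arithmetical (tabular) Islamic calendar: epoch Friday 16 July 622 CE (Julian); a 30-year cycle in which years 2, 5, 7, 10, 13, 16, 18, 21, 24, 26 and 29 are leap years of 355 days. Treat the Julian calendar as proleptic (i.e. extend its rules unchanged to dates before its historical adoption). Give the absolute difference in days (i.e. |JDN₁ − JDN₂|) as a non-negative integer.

First date → JDN 2443783; second date → JDN 2443456.
The interval is |2443783 − 2443456| = 327 days.

327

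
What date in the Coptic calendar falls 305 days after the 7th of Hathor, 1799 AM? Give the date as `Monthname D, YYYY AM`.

Thout 6, 1800 AM

The starting date is JDN 2481815; 2481815 + 305 = 2482120.
JDN 2482120 corresponds to Thout 6, 1800 AM.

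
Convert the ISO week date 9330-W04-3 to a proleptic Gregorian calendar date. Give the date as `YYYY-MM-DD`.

ISO week 1 of 9330 is the week containing the first Thursday of 9330.
Week 4, day 3 (Wednesday) lands on 9330-01-25.

9330-01-25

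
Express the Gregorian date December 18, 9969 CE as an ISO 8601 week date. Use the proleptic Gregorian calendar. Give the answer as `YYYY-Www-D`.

The weekday is Thursday (ISO weekday 4).
That Thursday belongs to ISO week 51 of ISO year 9969.

9969-W51-4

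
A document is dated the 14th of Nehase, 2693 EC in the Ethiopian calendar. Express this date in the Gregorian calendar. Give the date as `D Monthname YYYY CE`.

26 August 2701 CE

Julian Day Number of the source date = 2707817.
Converting JDN 2707817 to the Gregorian calendar gives 26 August 2701 CE.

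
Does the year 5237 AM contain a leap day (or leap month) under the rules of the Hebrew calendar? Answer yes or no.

no

Hebrew year 5237 is year 12 of its 19-year Metonic cycle; leap years are at positions 3, 6, 8, 11, 14, 17, 19, so it is a common year (12 months).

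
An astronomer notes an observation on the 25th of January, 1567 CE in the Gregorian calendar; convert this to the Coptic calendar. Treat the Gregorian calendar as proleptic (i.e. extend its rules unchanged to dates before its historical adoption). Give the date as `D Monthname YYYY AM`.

Both dates share Julian Day Number 2293419; in the Coptic calendar that is 20 Tobi 1283 AM.

20 Tobi 1283 AM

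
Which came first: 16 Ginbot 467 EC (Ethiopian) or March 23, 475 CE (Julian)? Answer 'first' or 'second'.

Converting both to JDN: 1894682 vs 1894633; the smaller is the second.

second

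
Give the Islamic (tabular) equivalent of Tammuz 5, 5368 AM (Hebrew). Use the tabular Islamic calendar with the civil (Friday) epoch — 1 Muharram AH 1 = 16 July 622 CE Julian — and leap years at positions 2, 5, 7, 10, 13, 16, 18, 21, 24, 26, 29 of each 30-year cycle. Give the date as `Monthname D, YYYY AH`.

Rabi' al-Awwal 5, 1017 AH

Julian Day Number of the source date = 2308540.
Converting JDN 2308540 to the tabular Islamic calendar gives 5 Rabi' al-Awwal 1017 AH.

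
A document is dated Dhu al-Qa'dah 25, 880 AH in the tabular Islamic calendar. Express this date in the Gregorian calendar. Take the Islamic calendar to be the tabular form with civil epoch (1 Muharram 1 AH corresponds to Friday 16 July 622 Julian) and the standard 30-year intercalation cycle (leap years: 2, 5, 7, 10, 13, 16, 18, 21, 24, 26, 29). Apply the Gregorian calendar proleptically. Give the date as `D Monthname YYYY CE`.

Julian Day Number of the source date = 2260247.
Converting JDN 2260247 to the Gregorian calendar gives 30 March 1476 CE.

30 March 1476 CE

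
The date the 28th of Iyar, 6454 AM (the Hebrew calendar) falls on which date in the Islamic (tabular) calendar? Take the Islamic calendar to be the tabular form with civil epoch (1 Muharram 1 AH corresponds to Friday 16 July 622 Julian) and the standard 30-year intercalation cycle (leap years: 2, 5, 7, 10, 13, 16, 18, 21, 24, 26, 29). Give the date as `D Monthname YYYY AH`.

29 Jumada al-Awwal 2136 AH

Both dates share Julian Day Number 2705159; in the tabular Islamic calendar that is 29 Jumada al-Awwal 2136 AH.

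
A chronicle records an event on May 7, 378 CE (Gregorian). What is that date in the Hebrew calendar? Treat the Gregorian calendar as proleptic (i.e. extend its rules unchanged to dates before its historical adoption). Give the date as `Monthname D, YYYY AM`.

Both dates share Julian Day Number 1859248; in the Hebrew calendar that is 21 Iyar 4138 AM.

Iyar 21, 4138 AM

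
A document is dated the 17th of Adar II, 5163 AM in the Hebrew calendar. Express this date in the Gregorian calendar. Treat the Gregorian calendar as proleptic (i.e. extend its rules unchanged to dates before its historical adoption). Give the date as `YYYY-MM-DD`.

1403-03-20

Both dates share Julian Day Number 2233573; in the Gregorian calendar that is 20 March 1403 CE.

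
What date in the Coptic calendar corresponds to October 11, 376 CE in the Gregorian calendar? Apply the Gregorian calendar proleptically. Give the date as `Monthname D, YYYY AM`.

Paopi 13, 93 AM

Julian Day Number of the source date = 1858675.
Converting JDN 1858675 to the Coptic calendar gives 13 Paopi 93 AM.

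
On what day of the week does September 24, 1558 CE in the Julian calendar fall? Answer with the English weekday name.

Saturday

In the proleptic Gregorian calendar this is 4 October 1558 (JDN 2290384).
2290384 ≡ 5 (mod 7); counting from Monday = 0 gives Saturday.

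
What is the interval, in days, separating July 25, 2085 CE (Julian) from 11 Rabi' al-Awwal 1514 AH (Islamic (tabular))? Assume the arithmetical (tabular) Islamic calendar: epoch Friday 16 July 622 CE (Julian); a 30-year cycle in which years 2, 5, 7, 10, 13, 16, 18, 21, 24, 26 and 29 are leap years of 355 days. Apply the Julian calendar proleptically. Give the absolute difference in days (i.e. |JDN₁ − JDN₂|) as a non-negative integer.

1856

JDN of the first date = 2482810.
JDN of the second date = 2484666.
|2484666 − 2482810| = 1856.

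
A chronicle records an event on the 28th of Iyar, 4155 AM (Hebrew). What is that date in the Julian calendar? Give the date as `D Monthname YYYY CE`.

Both dates share Julian Day Number 1865455; in the Julian calendar that is 4 May 395 CE.

4 May 395 CE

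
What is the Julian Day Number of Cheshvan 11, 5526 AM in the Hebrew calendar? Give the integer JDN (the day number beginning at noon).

Equivalently 26 October 1765 (Gregorian).
JDN 2400001 is 17 November 1858 CE (Gregorian), MJD 0; the target day is −33989 days from there, so JDN = 2366012.

2366012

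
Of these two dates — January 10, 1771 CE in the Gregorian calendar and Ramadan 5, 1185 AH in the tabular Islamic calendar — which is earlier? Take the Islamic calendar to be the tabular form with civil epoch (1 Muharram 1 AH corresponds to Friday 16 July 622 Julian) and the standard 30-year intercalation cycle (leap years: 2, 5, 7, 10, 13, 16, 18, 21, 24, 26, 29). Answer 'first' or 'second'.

Converting both to JDN: 2367914 vs 2368250; the smaller is the first.

first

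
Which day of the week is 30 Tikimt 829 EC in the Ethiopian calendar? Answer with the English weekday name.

Equivalently 31 October 836 Gregorian, JDN 2026707.
JDN 2026707 mod 7 = 4, and JDN 0 was a Monday, so this is a Friday.

Friday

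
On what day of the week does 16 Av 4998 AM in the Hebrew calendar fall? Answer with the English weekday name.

Thursday

This is JDN 2173447 (5 August 1238 Gregorian).
2173447 ≡ 3 (mod 7); counting from Monday = 0 gives Thursday.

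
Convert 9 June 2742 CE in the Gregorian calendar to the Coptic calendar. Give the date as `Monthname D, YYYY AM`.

Both dates share Julian Day Number 2722714; in the Coptic calendar that is 26 Pashons 2458 AM.

Pashons 26, 2458 AM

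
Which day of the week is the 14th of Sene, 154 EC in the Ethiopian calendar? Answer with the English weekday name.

In the proleptic Gregorian calendar this is 7 June 162 (JDN 1780387).
Since JDN mod 7 = 0 (0 = Monday), the day is Monday.

Monday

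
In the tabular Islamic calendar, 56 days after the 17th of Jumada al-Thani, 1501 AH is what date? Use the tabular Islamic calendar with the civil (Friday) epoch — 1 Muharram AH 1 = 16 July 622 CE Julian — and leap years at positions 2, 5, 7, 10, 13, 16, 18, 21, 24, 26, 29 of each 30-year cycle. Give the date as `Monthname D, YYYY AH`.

Counting 56 days forward from JDN 2480154 reaches JDN 2480210, which is Sha'ban 14, 1501 AH.

Sha'ban 14, 1501 AH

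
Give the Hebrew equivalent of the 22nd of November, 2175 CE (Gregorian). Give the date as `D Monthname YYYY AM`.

Julian Day Number of the source date = 2515788.
Converting JDN 2515788 to the Hebrew calendar gives 8 Kislev 5936 AM.

8 Kislev 5936 AM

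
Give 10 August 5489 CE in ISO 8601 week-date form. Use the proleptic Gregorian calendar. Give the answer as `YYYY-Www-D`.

5489-W32-6

The weekday is Saturday (ISO weekday 6).
That Saturday belongs to ISO week 32 of ISO year 5489.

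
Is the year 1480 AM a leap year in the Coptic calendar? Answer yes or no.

no

1480 mod 4 = 0; in the Coptic calendar a year is leap when year mod 4 = 3, so it is a common year.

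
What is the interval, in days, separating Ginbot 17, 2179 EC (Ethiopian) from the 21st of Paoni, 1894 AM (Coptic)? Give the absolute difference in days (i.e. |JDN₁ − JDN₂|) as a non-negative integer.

3253

First date → JDN 2519991; second date → JDN 2516738.
The interval is |2519991 − 2516738| = 3253 days.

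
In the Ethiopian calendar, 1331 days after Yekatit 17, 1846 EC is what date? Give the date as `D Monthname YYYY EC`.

7 Tikimt 1850 EC

JDN of Yekatit 17, 1846 EC = 2398273.
2398273 + 1331 = 2399604.
JDN 2399604 in the Ethiopian calendar is 7 Tikimt 1850 EC.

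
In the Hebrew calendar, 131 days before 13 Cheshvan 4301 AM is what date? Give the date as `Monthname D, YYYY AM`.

Counting 131 days back from JDN 1918595 reaches JDN 1918464, which is Sivan 30, 4300 AM.

Sivan 30, 4300 AM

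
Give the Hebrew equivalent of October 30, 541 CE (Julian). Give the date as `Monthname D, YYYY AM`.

The source date corresponds to 1 November 541 in the proleptic Gregorian calendar (JDN 1918961).
That day falls on 24 Cheshvan 4302 AM in the Hebrew calendar.

Cheshvan 24, 4302 AM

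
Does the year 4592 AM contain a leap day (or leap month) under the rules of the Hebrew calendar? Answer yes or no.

no

Hebrew year 4592 is year 13 of its 19-year Metonic cycle; leap years are at positions 3, 6, 8, 11, 14, 17, 19, so it is a common year (12 months).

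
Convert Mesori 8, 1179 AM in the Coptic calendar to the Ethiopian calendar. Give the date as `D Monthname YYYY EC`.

8 Nehase 1455 EC

Both dates share Julian Day Number 2255631; in the Ethiopian calendar that is 8 Nehase 1455 EC.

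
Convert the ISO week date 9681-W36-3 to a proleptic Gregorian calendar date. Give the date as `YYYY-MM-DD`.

9681-09-03

ISO week 1 of 9681 is the week containing the first Thursday of 9681.
Week 36, day 3 (Wednesday) lands on 9681-09-03.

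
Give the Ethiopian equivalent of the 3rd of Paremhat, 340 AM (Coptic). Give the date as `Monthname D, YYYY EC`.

Megabit 3, 616 EC

Both dates share Julian Day Number 1949032; in the Ethiopian calendar that is 3 Megabit 616 EC.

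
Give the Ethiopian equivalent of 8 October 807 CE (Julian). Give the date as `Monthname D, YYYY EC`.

Tikimt 10, 800 EC

Julian Day Number of the source date = 2016095.
Converting JDN 2016095 to the Ethiopian calendar gives 10 Tikimt 800 EC.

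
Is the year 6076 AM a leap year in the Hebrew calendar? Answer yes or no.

no

Hebrew year 6076 is year 15 of its 19-year Metonic cycle; leap years are at positions 3, 6, 8, 11, 14, 17, 19, so it is a common year (12 months).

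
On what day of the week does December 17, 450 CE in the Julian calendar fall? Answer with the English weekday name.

This is JDN 1885771 (18 December 450 Gregorian).
Since JDN mod 7 = 6 (0 = Monday), the day is Sunday.

Sunday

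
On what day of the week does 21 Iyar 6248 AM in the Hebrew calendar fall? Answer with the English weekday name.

This is JDN 2629907 (3 May 2488 Gregorian).
Since JDN mod 7 = 0 (0 = Monday), the day is Monday.

Monday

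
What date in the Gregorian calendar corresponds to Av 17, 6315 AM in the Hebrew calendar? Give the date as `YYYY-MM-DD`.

Julian Day Number of the source date = 2654472.
Converting JDN 2654472 to the Gregorian calendar gives 6 August 2555 CE.

2555-08-06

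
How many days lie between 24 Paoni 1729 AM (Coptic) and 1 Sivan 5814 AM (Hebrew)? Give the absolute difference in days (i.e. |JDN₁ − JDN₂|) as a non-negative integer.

14951

JDN of the first date = 2456475.
JDN of the second date = 2471426.
|2471426 − 2456475| = 14951.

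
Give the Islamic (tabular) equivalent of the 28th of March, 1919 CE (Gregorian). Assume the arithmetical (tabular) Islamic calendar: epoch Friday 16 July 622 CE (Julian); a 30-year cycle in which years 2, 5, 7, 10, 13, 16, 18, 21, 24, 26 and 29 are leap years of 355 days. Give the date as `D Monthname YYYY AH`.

Julian Day Number of the source date = 2422046.
Converting JDN 2422046 to the tabular Islamic calendar gives 25 Jumada al-Thani 1337 AH.

25 Jumada al-Thani 1337 AH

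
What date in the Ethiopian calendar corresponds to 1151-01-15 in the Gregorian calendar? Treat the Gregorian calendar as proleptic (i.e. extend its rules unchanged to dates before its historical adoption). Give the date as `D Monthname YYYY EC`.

13 Tir 1143 EC

Both dates share Julian Day Number 2141468; in the Ethiopian calendar that is 13 Tir 1143 EC.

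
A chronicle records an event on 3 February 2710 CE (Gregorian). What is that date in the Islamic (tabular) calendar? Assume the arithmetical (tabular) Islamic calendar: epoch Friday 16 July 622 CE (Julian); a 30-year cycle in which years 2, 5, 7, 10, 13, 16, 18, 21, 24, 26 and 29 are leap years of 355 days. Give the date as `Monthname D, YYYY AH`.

Julian Day Number of the source date = 2710900.
Converting JDN 2710900 to the tabular Islamic calendar gives 11 Sha'ban 2152 AH.

Sha'ban 11, 2152 AH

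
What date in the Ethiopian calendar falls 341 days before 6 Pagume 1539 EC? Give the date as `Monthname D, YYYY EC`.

JDN of 6 Pagume 1539 EC = 2286340.
2286340 − 341 = 2285999.
JDN 2285999 in the Ethiopian calendar is Meskerem 25, 1539 EC.

Meskerem 25, 1539 EC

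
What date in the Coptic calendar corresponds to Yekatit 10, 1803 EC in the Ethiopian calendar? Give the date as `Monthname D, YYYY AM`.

Both dates share Julian Day Number 2382560; in the Coptic calendar that is 10 Meshir 1527 AM.

Meshir 10, 1527 AM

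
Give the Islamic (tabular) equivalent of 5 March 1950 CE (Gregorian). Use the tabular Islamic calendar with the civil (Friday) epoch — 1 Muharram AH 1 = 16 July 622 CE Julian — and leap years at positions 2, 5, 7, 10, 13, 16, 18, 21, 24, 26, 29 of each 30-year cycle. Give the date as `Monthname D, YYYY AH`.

Jumada al-Awwal 15, 1369 AH

Both dates share Julian Day Number 2433346; in the tabular Islamic calendar that is 15 Jumada al-Awwal 1369 AH.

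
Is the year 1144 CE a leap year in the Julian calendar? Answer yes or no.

yes

1144 mod 4 = 0, so it is a leap year in the Julian calendar.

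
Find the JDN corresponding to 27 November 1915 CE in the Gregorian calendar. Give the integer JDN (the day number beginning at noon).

JDN 2400001 is 17 November 1858 CE (Gregorian), MJD 0; the target day is +20828 days from there, so JDN = 2420829.

2420829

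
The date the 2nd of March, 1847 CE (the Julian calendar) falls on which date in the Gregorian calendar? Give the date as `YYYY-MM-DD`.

1847-03-14

The Julian–Gregorian offset here is 12 days (Julian trailing).
2 March 1847 Julian + 12 days → 14 March 1847 Gregorian.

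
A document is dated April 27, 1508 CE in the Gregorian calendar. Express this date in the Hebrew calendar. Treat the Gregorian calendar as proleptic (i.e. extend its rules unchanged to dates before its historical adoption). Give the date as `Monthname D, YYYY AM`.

Both dates share Julian Day Number 2271962; in the Hebrew calendar that is 17 Iyar 5268 AM.

Iyar 17, 5268 AM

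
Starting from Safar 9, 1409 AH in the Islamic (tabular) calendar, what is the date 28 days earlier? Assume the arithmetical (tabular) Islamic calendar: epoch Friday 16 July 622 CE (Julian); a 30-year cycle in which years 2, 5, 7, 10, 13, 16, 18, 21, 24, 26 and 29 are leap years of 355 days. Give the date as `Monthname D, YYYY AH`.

Muharram 11, 1409 AH

Counting 28 days back from JDN 2447426 reaches JDN 2447398, which is Muharram 11, 1409 AH.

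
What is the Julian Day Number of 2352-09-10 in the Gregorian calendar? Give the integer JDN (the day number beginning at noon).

2580363

JDN 2400001 is 17 November 1858 CE (Gregorian), MJD 0; the target day is +180362 days from there, so JDN = 2580363.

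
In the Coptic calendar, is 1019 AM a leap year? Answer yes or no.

1019 mod 4 = 3; in the Coptic calendar a year is leap when year mod 4 = 3, so it is a leap year.

yes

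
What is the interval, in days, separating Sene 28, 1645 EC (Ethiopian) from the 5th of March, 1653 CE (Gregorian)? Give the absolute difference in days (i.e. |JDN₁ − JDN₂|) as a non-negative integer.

119

JDN of the first date = 2324989.
JDN of the second date = 2324870.
|2324870 − 2324989| = 119.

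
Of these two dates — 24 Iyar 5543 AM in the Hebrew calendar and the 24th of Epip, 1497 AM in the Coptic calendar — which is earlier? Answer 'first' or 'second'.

second

Converting both to JDN: 2372433 vs 2371767; the smaller is the second.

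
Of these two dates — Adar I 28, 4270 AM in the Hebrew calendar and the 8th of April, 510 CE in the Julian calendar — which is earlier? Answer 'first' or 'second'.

first

Converting both to JDN: 1907389 vs 1907433; the smaller is the first.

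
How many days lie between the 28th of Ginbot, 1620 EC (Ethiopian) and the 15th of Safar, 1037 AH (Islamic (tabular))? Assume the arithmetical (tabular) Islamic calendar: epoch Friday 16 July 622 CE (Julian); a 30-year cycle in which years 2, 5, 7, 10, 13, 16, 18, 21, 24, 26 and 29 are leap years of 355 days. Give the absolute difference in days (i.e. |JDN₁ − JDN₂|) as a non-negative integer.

220

JDN of the first date = 2315828.
JDN of the second date = 2315608.
|2315608 − 2315828| = 220.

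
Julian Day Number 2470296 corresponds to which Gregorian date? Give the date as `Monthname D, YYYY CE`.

Counting from JDN 2299161 = 15 Oct 1582 gives an offset of 171135 days.

May 4, 2051 CE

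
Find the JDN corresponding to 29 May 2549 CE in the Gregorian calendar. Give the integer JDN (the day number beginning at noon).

2652212

JDN 2451545 is 1 January 2000 CE (Gregorian); the target day is +200667 days from there, so JDN = 2652212.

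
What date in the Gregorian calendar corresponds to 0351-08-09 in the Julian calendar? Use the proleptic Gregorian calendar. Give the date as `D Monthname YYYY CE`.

The Julian–Gregorian offset here is 1 day (Julian trailing).
9 August 351 Julian + 1 day → 10 August 351 Gregorian.

10 August 351 CE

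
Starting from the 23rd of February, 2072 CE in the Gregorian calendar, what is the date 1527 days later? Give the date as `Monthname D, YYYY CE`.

Counting 1527 days forward from JDN 2477896 reaches JDN 2479423, which is April 29, 2076 CE.

April 29, 2076 CE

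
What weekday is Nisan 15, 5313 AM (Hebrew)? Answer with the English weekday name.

Thursday

Equivalently 9 April 1553 Gregorian, JDN 2288380.
JDN 2288380 mod 7 = 3, and JDN 0 was a Monday, so this is a Thursday.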